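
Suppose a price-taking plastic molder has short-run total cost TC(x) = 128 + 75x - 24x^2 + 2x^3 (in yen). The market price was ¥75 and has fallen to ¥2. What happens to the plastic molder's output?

Output falls from 8 to 0 (the firm shuts down)

MC = 75 - 48x + 6x^2; the shutdown threshold is min AVC = ¥3 (at x = 6).
With P = ¥75 above the shutdown price, P = MC gives x = 8.
At P = ¥2 < min AVC = ¥3, price no longer covers variable cost at any output, so the firm shuts down: x = 0.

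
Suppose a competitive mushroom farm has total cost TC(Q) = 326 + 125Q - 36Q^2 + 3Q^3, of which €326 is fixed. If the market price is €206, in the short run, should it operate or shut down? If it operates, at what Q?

Produce at Q = 9

From TC, MC = TC'(Q) = 125 - 72Q + 9Q^2 and AVC = VC/Q = 125 - 36Q + 3Q^2.
AVC hits its minimum where MC = AVC, at Q = 6, giving min AVC = 125 - 36·6 + 3·6^2 = €17.
Because €206 ≥ €17, revenue can cover variable cost; the firm operates.
Solving P = MC: -81 - 72Q + 9Q^2 = 0 ⇒ Q = -1 or 9. On the upward-sloping branch, Q* = 9.
Check: AVC at Q = 9 is €44 ≤ P, so revenue covers variable cost.
Profit = P·Q − TC = 206·9 − 722 = €1132.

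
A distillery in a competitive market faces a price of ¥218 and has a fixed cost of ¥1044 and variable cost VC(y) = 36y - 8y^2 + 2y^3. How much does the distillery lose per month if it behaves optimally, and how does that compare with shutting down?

Profit = -¥64 at y = 7

AVC = 36 - 8y + 2y^2 has its minimum ¥28 at y = 2; price ¥218 clears that bar, so the firm operates.
With MC = 36 - 16y + 6y^2, P = MC on the upward-sloping part at y* = 7.
TR = 218·7 = 1526. TC = 1044 + 546 = 1590. Profit = 1526 − 1590 = -¥64.
By producing, the firm covers all variable cost plus ¥980 of fixed cost; shutting down would lose the full ¥1044.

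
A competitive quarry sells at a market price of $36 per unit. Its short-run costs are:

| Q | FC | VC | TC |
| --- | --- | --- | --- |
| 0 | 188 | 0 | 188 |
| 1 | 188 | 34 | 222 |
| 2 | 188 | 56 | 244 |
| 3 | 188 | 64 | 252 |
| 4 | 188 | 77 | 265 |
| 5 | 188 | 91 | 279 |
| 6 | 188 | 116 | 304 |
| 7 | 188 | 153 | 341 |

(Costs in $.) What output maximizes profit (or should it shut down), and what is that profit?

Q = 6; profit = -$88

Compute π = P·Q − TC at each output: Q=0: -188; Q=1: -186; Q=2: -172; Q=3: -144; Q=4: -121; Q=5: -99; Q=6: -88; Q=7: -89.
Profit is maximized at Q = 6. AVC there is 116/6 = $19.33 ≤ P, so producing beats shutting down (which would give -$188).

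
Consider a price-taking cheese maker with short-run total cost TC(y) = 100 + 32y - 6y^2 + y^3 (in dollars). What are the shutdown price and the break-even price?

AVC = 32 - 6y + y^2; minimized at y = 3, giving min AVC = $23. That is the shutdown price.
ATC = 100/y + 32 - 6y + y^2. Setting dATC/dy = −100/y^2 − 6 + 2y = 0 gives y = 5 (since 2·5^3 − 6·5^2 = 100).
min ATC = 100/5 + 32 − 6·5 + 5^2 = $47. That is the break-even price.
Between these two prices the firm operates at a loss; above $47 it earns a profit.

Shutdown price = $23; break-even price = $47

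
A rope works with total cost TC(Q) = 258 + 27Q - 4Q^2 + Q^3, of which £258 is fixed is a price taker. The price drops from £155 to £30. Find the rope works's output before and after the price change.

Output falls from 8 to 3

MC = 27 - 8Q + 3Q^2; the shutdown threshold is min AVC = £23 (at Q = 2).
With P = £155 above the shutdown price, P = MC gives Q = 8.
At P = £30 ≥ min AVC, set P = MC: Q = 3. The firm stays open but cuts output.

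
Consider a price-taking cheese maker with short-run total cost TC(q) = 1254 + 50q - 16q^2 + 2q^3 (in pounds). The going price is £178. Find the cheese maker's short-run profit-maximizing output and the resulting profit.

AVC = 50 - 16q + 2q^2 has its minimum £18 at q = 4; price £178 clears that bar, so the firm operates.
With MC = 50 - 32q + 6q^2, P = MC on the upward-sloping part at q* = 8.
TR = 178·8 = 1424. TC = 1254 + 400 = 1654. Profit = 1424 − 1654 = -£230.
That loss of £230 beats the £1254 the firm would lose by shutting down; producing recovers £1024 of fixed cost.

Profit = -£230 at q = 8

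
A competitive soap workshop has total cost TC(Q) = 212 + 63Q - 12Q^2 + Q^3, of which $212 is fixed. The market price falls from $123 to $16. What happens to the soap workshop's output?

Output falls from 10 to 0 (the firm shuts down)

AVC = 63 - 12Q + Q^2, minimized at Q = 6 where min AVC = $27. MC = 63 - 24Q + 3Q^2.
With P = $123 above the shutdown price, P = MC gives Q = 10.
At P = $16 < min AVC = $27, price no longer covers variable cost at any output, so the firm shuts down: Q = 0.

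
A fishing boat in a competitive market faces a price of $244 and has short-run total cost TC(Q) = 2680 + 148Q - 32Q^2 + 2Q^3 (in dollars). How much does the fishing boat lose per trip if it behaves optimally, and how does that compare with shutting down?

AVC = 148 - 32Q + 2Q^2 has its minimum $20 at Q = 8; price $244 clears that bar, so the firm operates.
With MC = 148 - 64Q + 6Q^2, P = MC on the upward-sloping part at Q* = 12.
TR = 244·12 = 2928. TC = 2680 + 624 = 3304. Profit = 2928 − 3304 = -$376.
Shutting down would mean losing the fixed cost of $2680, so operating at a loss of $376 is better by $2304.

Profit = -$376 at Q = 12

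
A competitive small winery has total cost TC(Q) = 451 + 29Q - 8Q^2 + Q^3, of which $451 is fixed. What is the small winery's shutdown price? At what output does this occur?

The shutdown price is the minimum of AVC. VC = 29Q - 8Q^2 + Q^3, so AVC = 29 - 8Q + Q^2.
dAVC/dQ = -8 + 2Q = 0 gives Q = 4. min AVC = 29 - 8·4 + 4^2 = 13.
So the shutdown price is $13.

$13 per unit, at Q = 4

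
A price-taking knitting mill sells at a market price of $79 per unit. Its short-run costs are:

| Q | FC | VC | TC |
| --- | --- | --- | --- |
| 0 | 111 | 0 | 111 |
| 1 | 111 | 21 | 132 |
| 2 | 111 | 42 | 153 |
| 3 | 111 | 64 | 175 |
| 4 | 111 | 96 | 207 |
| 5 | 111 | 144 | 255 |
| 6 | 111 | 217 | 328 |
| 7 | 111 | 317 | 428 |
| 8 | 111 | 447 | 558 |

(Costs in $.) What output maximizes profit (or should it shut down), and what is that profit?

Q = 6; profit = $146

Tabulate TR − TC: Q=0: -111; Q=1: -53; Q=2: 5; Q=3: 62; Q=4: 109; Q=5: 140; Q=6: 146; Q=7: 125; Q=8: 74.
Profit is maximized at Q = 6. AVC there is 217/6 = $36.17 ≤ P, so producing beats shutting down (which would give -$111).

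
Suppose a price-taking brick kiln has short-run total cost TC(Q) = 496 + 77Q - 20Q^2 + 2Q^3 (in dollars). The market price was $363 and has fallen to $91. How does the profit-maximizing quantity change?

AVC = 77 - 20Q + 2Q^2, minimized at Q = 5 where min AVC = $27. MC = 77 - 40Q + 6Q^2.
With P = $363 above the shutdown price, P = MC gives Q = 11.
At P = $91 ≥ min AVC, set P = MC: Q = 7. The firm stays open but cuts output.

Output falls from 11 to 7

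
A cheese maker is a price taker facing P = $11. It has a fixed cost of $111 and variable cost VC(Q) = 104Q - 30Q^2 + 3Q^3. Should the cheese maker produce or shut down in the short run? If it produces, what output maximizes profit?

From TC, MC = TC'(Q) = 104 - 60Q + 9Q^2 and AVC = VC/Q = 104 - 30Q + 3Q^2.
The AVC parabola has its vertex at Q = 30/6 = 5, where AVC = 104 - 30·5 + 3·5^2 = $29.
P = $11 lies below min AVC = $29; no output level covers variable cost.
Shutting down limits the loss to fixed cost, $111.

Shut down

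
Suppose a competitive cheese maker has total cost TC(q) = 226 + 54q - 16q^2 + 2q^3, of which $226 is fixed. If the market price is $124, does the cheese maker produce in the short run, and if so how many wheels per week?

From TC, MC = TC'(q) = 54 - 32q + 6q^2 and AVC = VC/q = 54 - 16q + 2q^2.
AVC hits its minimum where MC = AVC, at q = 4, giving min AVC = 54 - 16·4 + 2·4^2 = $22.
Since P = $124 ≥ min AVC = $22, price covers variable cost and the firm should produce.
P = MC gives -70 - 32q + 6q^2 = 0, with roots -5/3 and 7. Take the larger (rising MC): q* = 7.
Check: AVC at q = 7 is $40 ≤ P, so revenue covers variable cost.
Profit = P·q − TC = 124·7 − 506 = $362.

Produce at q = 7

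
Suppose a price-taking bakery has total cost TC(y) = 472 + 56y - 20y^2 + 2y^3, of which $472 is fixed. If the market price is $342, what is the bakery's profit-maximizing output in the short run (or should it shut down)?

Produce at y = 11

Variable cost is VC = 56y - 20y^2 + 2y^3, so AVC = VC/y = 56 - 20y + 2y^2 and MC = dTC/dy = 56 - 40y + 6y^2.
AVC is minimized where dAVC/dy = -20 + 4y = 0, at y = 5; min AVC = 56 - 20·5 + 2·5^2 = $6.
P = $342 exceeds min AVC = $6, so the firm stays open.
Solving P = MC: -286 - 40y + 6y^2 = 0 ⇒ y = -13/3 or 11. On the upward-sloping branch, y* = 11.
Check: AVC at y = 11 is $78 ≤ P, so revenue covers variable cost.
Profit = P·y − TC = 342·11 − 1330 = $2432.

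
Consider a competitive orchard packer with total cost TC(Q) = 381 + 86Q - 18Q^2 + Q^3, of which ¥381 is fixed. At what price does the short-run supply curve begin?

The firm shuts down when price falls below the minimum of average variable cost. AVC = VC/Q = 86 - 18Q + Q^2.
dAVC/dQ = -18 + 2Q = 0 gives Q = 9. min AVC = 86 - 18·9 + 9^2 = 5.
So the shutdown price is ¥5.

¥5 per unit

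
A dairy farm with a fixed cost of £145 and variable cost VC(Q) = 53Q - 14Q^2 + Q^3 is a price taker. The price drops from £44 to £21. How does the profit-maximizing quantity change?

Output falls from 9 to 8

AVC = 53 - 14Q + Q^2, minimized at Q = 7 where min AVC = £4. MC = 53 - 28Q + 3Q^2.
At P = £44 ≥ min AVC, set P = MC on the rising branch: Q = 9.
At P = £21 ≥ min AVC, set P = MC: Q = 8. The firm stays open but cuts output.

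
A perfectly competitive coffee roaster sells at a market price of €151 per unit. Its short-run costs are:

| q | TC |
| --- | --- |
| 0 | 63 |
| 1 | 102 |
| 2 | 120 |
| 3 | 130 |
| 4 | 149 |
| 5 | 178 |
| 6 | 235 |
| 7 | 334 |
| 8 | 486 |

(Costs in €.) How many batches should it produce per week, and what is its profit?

Profit at each row (π = 151q − TC): q=0: -63; q=1: 49; q=2: 182; q=3: 323; q=4: 455; q=5: 577; q=6: 671; q=7: 723; q=8: 722.
Profit is maximized at q = 7. AVC there is 271/7 = €38.71 ≤ P, so producing beats shutting down (which would give -€63).

q = 7; profit = €723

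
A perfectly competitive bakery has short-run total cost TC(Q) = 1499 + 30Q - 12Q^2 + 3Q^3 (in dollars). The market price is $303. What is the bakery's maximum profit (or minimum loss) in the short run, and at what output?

AVC = 30 - 12Q + 3Q^2; min AVC = $18 at Q = 2. Since P = $303 ≥ min AVC, the firm produces.
MC = 30 - 24Q + 9Q^2. Setting P = MC and taking the root on the rising branch gives Q* = 7.
TR = 303·7 = 2121. TC = 1499 + 651 = 2150. Profit = 2121 − 2150 = -$29.
Shutting down would mean losing the fixed cost of $1499, so operating at a loss of $29 is better by $1470.

Profit = -$29 at Q = 7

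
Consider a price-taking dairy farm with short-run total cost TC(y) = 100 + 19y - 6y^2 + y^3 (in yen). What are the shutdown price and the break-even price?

Shutdown price = min AVC. AVC = 19 - 6y + y^2, with vertex at y = 3 and minimum ¥10.
ATC = 100/y + 19 - 6y + y^2. Setting dATC/dy = −100/y^2 − 6 + 2y = 0 gives y = 5 (since 2·5^3 − 6·5^2 = 100).
min ATC = 100/5 + 19 − 6·5 + 5^2 = ¥34. That is the break-even price.
For ¥10 ≤ P < ¥34 the firm produces at a loss; below ¥10 it shuts down.

Shutdown price = ¥10; break-even price = ¥34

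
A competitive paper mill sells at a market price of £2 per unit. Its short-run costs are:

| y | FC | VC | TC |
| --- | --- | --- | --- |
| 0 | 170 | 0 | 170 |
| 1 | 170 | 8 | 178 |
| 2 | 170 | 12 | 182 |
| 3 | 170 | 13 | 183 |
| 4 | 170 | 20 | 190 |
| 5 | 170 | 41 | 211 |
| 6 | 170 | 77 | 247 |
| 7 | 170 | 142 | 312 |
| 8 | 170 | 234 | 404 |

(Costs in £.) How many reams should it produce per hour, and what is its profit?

Tabulate TR − TC: y=0: -170; y=1: -176; y=2: -178; y=3: -177; y=4: -182; y=5: -201; y=6: -235; y=7: -298; y=8: -388.
Profit is highest at y = 0. Equivalently, the lowest AVC in the table is 13/3 ≈ £4.33 at y = 3, and P = £2 falls below it — price never covers variable cost, so the firm shuts down and loses only its fixed cost.

y = 0 (shut down); profit = -£170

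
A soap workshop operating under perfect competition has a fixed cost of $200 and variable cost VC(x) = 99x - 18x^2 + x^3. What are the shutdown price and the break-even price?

Shutdown price = $18; break-even price = $39

Shutdown price = min AVC. AVC = 99 - 18x + x^2, with vertex at x = 9 and minimum $18.
ATC = 200/x + 99 - 18x + x^2. Setting dATC/dx = −200/x^2 − 18 + 2x = 0 gives x = 10 (since 2·10^3 − 18·10^2 = 200).
min ATC = 200/10 + 99 − 18·10 + 10^2 = $39. That is the break-even price.
For $18 ≤ P < $39 the firm produces at a loss; below $18 it shuts down.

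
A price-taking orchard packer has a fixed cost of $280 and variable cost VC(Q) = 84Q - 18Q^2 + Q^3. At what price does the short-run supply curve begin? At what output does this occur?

Short-run supply begins at min AVC. From VC = 84Q - 18Q^2 + Q^3, AVC = 84 - 18Q + Q^2.
dAVC/dQ = -18 + 2Q = 0 gives Q = 9. min AVC = 84 - 18·9 + 9^2 = 3.
For P < $3 the firm produces nothing.

$3 per unit, at Q = 9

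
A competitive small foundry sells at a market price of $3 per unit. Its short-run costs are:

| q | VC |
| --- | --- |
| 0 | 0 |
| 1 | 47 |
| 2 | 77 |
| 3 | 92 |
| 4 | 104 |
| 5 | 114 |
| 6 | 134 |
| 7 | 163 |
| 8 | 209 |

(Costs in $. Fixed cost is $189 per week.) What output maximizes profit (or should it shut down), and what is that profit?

q = 0 (shut down); profit = -$189

Profit at each row (π = 3q − TC): q=0: -189; q=1: -233; q=2: -260; q=3: -272; q=4: -281; q=5: -288; q=6: -305; q=7: -331; q=8: -374.
Profit is highest at q = 0. Equivalently, the lowest AVC in the table is 134/6 ≈ $22.33 at q = 6, and P = $3 falls below it — price never covers variable cost, so the firm shuts down and loses only its fixed cost.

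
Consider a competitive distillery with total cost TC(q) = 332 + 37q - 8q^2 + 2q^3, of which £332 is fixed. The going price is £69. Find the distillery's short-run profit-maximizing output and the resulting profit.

Profit = -£204 at q = 4

AVC = 37 - 8q + 2q^2 has its minimum £29 at q = 2; price £69 clears that bar, so the firm operates.
MC = 37 - 16q + 6q^2. Setting P = MC and taking the root on the rising branch gives q* = 4.
TR = 69·4 = 276. TC = 332 + 148 = 480. Profit = 276 − 480 = -£204.
Shutting down would mean losing the fixed cost of £332, so operating at a loss of £204 is better by £128.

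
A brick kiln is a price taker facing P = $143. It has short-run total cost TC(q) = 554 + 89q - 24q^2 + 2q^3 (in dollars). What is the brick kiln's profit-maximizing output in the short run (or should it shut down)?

Produce at q = 9

From TC, MC = TC'(q) = 89 - 48q + 6q^2 and AVC = VC/q = 89 - 24q + 2q^2.
The AVC parabola has its vertex at q = 24/4 = 6, where AVC = 89 - 24·6 + 2·6^2 = $17.
Because $143 ≥ $17, revenue can cover variable cost; the firm operates.
Set P = MC: 143 = 89 - 48q + 6q^2 → -54 - 48q + 6q^2 = 0. The roots are q = -1 and q = 9; the profit-maximizing output is on the rising part of MC, so q* = 9.
Check: AVC at q = 9 is $35 ≤ P, so revenue covers variable cost.
Profit = P·q − TC = 143·9 − 869 = $418.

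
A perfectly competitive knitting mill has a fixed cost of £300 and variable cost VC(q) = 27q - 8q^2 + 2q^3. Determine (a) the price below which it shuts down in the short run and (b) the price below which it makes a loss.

Shutdown price = £19; break-even price = £97

Shutdown price = min AVC. AVC = 27 - 8q + 2q^2, with vertex at q = 2 and minimum £19.
ATC = 300/q + 27 - 8q + 2q^2. Setting dATC/dq = −300/q^2 − 8 + 4q = 0 gives q = 5 (since 4·5^3 − 8·5^2 = 300).
min ATC = 300/5 + 27 − 8·5 + 2·5^2 = £97. That is the break-even price.
Between these two prices the firm operates at a loss; above £97 it earns a profit.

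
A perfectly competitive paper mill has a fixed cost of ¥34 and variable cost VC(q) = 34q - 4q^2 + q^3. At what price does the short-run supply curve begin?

¥30 per unit

The shutdown price is the minimum of AVC. VC = 34q - 4q^2 + q^3, so AVC = 34 - 4q + q^2.
At the minimum of AVC, MC = AVC. MC = 34 - 8q + 3q^2; setting MC = AVC gives 2q^2 - 4q = 0, so q = 2. min AVC = 30.
So the shutdown price is ¥30.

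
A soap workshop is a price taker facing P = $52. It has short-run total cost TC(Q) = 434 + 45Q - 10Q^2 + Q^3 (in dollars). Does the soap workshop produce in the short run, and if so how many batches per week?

Produce at Q = 7

Variable cost is VC = 45Q - 10Q^2 + Q^3, so AVC = VC/Q = 45 - 10Q + Q^2 and MC = dTC/dQ = 45 - 20Q + 3Q^2.
AVC hits its minimum where MC = AVC, at Q = 5, giving min AVC = 45 - 10·5 + 5^2 = $20.
Because $52 ≥ $20, revenue can cover variable cost; the firm operates.
Solving P = MC: -7 - 20Q + 3Q^2 = 0 ⇒ Q = -1/3 or 7. On the upward-sloping branch, Q* = 7.
Check: AVC at Q = 7 is $24 ≤ P, so revenue covers variable cost.
Profit = P·Q − TC = 52·7 − 602 = -$238, a loss, but smaller than the $434 fixed cost the firm would lose by shutting down.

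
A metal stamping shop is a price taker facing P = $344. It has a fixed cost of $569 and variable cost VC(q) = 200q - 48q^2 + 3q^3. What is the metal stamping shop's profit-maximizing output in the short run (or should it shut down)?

From TC, MC = TC'(q) = 200 - 96q + 9q^2 and AVC = VC/q = 200 - 48q + 3q^2.
AVC is minimized where dAVC/dq = -48 + 6q = 0, at q = 8; min AVC = 200 - 48·8 + 3·8^2 = $8.
Because $344 ≥ $8, revenue can cover variable cost; the firm operates.
Set P = MC: 344 = 200 - 96q + 9q^2 → -144 - 96q + 9q^2 = 0. The roots are q = -4/3 and q = 12; the profit-maximizing output is on the rising part of MC, so q* = 12.
Check: AVC at q = 12 is $56 ≤ P, so revenue covers variable cost.
Profit = P·q − TC = 344·12 − 1241 = $2887.

Produce at q = 12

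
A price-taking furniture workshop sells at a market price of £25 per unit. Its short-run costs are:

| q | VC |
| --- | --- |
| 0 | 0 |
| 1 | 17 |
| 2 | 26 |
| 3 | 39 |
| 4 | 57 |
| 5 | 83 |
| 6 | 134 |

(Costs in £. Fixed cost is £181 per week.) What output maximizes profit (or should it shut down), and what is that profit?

q = 4; profit = -£138

Compute π = P·q − TC at each output: q=0: -181; q=1: -173; q=2: -157; q=3: -145; q=4: -138; q=5: -139; q=6: -165.
Profit is maximized at q = 4. AVC there is 57/4 = £14.25 ≤ P, so producing beats shutting down (which would give -£181).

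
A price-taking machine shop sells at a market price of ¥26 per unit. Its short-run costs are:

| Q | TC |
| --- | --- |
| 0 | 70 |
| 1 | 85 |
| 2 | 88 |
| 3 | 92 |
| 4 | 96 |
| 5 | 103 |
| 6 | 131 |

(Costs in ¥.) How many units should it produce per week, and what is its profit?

Q = 5; profit = ¥27

Compute π = P·Q − TC at each output: Q=0: -70; Q=1: -59; Q=2: -36; Q=3: -14; Q=4: 8; Q=5: 27; Q=6: 25.
Profit is maximized at Q = 5. AVC there is 33/5 = ¥6.60 ≤ P, so producing beats shutting down (which would give -¥70).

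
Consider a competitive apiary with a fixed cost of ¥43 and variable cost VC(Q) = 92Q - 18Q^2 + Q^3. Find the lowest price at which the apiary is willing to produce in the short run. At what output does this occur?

¥11 per unit, at Q = 9

The firm shuts down when price falls below the minimum of average variable cost. AVC = VC/Q = 92 - 18Q + Q^2.
At the minimum of AVC, MC = AVC. MC = 92 - 36Q + 3Q^2; setting MC = AVC gives 2Q^2 - 18Q = 0, so Q = 9. min AVC = 11.
The firm shuts down for any P below ¥11.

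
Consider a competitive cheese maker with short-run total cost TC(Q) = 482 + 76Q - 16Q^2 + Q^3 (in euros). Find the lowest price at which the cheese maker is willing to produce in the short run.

€12 per unit

Short-run supply begins at min AVC. From VC = 76Q - 16Q^2 + Q^3, AVC = 76 - 16Q + Q^2.
At the minimum of AVC, MC = AVC. MC = 76 - 32Q + 3Q^2; setting MC = AVC gives 2Q^2 - 16Q = 0, so Q = 8. min AVC = 12.
For P < €12 the firm produces nothing.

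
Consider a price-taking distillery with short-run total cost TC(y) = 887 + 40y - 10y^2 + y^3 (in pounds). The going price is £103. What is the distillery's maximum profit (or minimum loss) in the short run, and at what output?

Profit = -£239 at y = 9

AVC = 40 - 10y + y^2 has its minimum £15 at y = 5; price £103 clears that bar, so the firm operates.
MC = 40 - 20y + 3y^2. Setting P = MC and taking the root on the rising branch gives y* = 9.
TR = 103·9 = 927. TC = 887 + 279 = 1166. Profit = 927 − 1166 = -£239.
That loss of £239 beats the £887 the firm would lose by shutting down; producing recovers £648 of fixed cost.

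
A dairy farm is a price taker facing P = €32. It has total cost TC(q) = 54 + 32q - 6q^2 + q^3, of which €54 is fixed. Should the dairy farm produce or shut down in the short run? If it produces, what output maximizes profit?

Produce at q = 4

Variable cost is VC = 32q - 6q^2 + q^3, so AVC = VC/q = 32 - 6q + q^2 and MC = dTC/dq = 32 - 12q + 3q^2.
AVC hits its minimum where MC = AVC, at q = 3, giving min AVC = 32 - 6·3 + 3^2 = €23.
P = €32 exceeds min AVC = €23, so the firm stays open.
P = MC gives -12q + 3q^2 = 0, with roots 0 and 4. Take the larger (rising MC): q* = 4.
Check: AVC at q = 4 is €24 ≤ P, so revenue covers variable cost.
Profit = P·q − TC = 32·4 − 150 = -€22, a loss, but smaller than the €54 fixed cost the firm would lose by shutting down.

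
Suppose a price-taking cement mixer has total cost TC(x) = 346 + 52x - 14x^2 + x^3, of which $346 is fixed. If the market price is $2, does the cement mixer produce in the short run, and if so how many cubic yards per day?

Variable cost is VC = 52x - 14x^2 + x^3, so AVC = VC/x = 52 - 14x + x^2 and MC = dTC/dx = 52 - 28x + 3x^2.
The AVC parabola has its vertex at x = 14/2 = 7, where AVC = 52 - 14·7 + 7^2 = $3.
With P < min AVC ($2 < $3), every unit sold adds to the loss.
Best response: produce nothing and absorb the $346 fixed cost.

Shut down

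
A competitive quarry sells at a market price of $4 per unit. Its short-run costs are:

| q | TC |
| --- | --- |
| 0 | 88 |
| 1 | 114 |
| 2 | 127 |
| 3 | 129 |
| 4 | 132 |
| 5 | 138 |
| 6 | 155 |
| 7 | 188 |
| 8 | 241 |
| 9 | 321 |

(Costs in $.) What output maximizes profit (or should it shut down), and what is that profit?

q = 0 (shut down); profit = -$88

Compute π = P·q − TC at each output: q=0: -88; q=1: -110; q=2: -119; q=3: -117; q=4: -116; q=5: -118; q=6: -131; q=7: -160; q=8: -209; q=9: -285.
Profit is highest at q = 0. Equivalently, the lowest AVC in the table is 50/5 ≈ $10 at q = 5, and P = $4 falls below it — price never covers variable cost, so the firm shuts down and loses only its fixed cost.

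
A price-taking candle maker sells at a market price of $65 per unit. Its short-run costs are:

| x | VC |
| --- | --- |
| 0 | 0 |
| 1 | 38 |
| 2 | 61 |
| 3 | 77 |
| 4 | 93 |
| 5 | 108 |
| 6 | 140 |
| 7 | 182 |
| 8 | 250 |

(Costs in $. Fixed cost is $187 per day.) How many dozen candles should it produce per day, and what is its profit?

Profit at each row (π = 65x − TC): x=0: -187; x=1: -160; x=2: -118; x=3: -69; x=4: -20; x=5: 30; x=6: 63; x=7: 86; x=8: 83.
Profit is maximized at x = 7. AVC there is 182/7 = $26 ≤ P, so producing beats shutting down (which would give -$187).

x = 7; profit = $86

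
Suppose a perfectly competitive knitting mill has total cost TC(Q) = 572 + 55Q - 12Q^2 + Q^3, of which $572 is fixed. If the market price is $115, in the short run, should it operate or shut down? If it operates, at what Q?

Variable cost is VC = 55Q - 12Q^2 + Q^3, so AVC = VC/Q = 55 - 12Q + Q^2 and MC = dTC/dQ = 55 - 24Q + 3Q^2.
AVC is minimized where dAVC/dQ = -12 + 2Q = 0, at Q = 6; min AVC = 55 - 12·6 + 6^2 = $19.
Because $115 ≥ $19, revenue can cover variable cost; the firm operates.
Set P = MC: 115 = 55 - 24Q + 3Q^2 → -60 - 24Q + 3Q^2 = 0. The roots are Q = -2 and Q = 10; the profit-maximizing output is on the rising part of MC, so Q* = 10.
Check: AVC at Q = 10 is $35 ≤ P, so revenue covers variable cost.
Profit = P·Q − TC = 115·10 − 922 = $228.

Produce at Q = 10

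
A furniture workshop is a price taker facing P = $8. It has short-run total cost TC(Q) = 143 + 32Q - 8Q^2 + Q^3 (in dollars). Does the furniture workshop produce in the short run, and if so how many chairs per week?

Strip out fixed cost: VC = 32Q - 8Q^2 + Q^3. Then AVC = 32 - 8Q + Q^2 and MC = 32 - 16Q + 3Q^2.
The AVC parabola has its vertex at Q = 8/2 = 4, where AVC = 32 - 8·4 + 4^2 = $16.
P = $8 lies below min AVC = $16; no output level covers variable cost.
Best response: produce nothing and absorb the $143 fixed cost.

Shut down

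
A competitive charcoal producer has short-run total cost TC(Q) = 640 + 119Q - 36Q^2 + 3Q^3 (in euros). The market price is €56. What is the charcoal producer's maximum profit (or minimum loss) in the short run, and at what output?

Profit = -€346 at Q = 7

AVC = 119 - 36Q + 3Q^2; min AVC = €11 at Q = 6. Since P = €56 ≥ min AVC, the firm produces.
With MC = 119 - 72Q + 9Q^2, P = MC on the upward-sloping part at Q* = 7.
TR = 56·7 = 392. TC = 640 + 98 = 738. Profit = 392 − 738 = -€346.
Shutting down would mean losing the fixed cost of €640, so operating at a loss of €346 is better by €294.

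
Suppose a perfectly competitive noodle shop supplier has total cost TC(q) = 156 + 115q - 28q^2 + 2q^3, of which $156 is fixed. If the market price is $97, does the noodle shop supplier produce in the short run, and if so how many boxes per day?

Produce at q = 9

Variable cost is VC = 115q - 28q^2 + 2q^3, so AVC = VC/q = 115 - 28q + 2q^2 and MC = dTC/dq = 115 - 56q + 6q^2.
AVC hits its minimum where MC = AVC, at q = 7, giving min AVC = 115 - 28·7 + 2·7^2 = $17.
Because $97 ≥ $17, revenue can cover variable cost; the firm operates.
Set P = MC: 97 = 115 - 56q + 6q^2 → 18 - 56q + 6q^2 = 0. The roots are q = 1/3 and q = 9; the profit-maximizing output is on the rising part of MC, so q* = 9.
Check: AVC at q = 9 is $25 ≤ P, so revenue covers variable cost.
Profit = P·q − TC = 97·9 − 381 = $492.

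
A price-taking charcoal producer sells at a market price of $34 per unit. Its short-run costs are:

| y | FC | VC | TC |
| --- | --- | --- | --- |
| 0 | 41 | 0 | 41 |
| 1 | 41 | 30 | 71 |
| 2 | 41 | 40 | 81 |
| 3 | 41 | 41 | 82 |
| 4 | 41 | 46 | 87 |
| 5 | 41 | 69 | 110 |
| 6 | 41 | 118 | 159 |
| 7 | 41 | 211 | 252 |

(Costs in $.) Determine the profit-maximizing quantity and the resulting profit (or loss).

y = 5; profit = $60

Compute π = P·y − TC at each output: y=0: -41; y=1: -37; y=2: -13; y=3: 20; y=4: 49; y=5: 60; y=6: 45; y=7: -14.
Profit is maximized at y = 5. AVC there is 69/5 = $13.80 ≤ P, so producing beats shutting down (which would give -$41).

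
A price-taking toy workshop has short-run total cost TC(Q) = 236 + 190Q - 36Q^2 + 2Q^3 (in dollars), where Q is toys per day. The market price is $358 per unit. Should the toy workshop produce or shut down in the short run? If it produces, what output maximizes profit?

Produce at Q = 14

Strip out fixed cost: VC = 190Q - 36Q^2 + 2Q^3. Then AVC = 190 - 36Q + 2Q^2 and MC = 190 - 72Q + 6Q^2.
AVC hits its minimum where MC = AVC, at Q = 9, giving min AVC = 190 - 36·9 + 2·9^2 = $28.
Since P = $358 ≥ min AVC = $28, price covers variable cost and the firm should produce.
P = MC gives -168 - 72Q + 6Q^2 = 0, with roots -2 and 14. Take the larger (rising MC): Q* = 14.
Check: AVC at Q = 14 is $78 ≤ P, so revenue covers variable cost.
Profit = P·Q − TC = 358·14 − 1328 = $3684.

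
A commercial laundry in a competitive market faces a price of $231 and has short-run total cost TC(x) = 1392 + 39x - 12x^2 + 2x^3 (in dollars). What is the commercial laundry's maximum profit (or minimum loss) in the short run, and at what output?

Profit = -$112 at x = 8

AVC = 39 - 12x + 2x^2 has its minimum $21 at x = 3; price $231 clears that bar, so the firm operates.
MC = 39 - 24x + 6x^2. Setting P = MC and taking the root on the rising branch gives x* = 8.
TR = 231·8 = 1848. TC = 1392 + 568 = 1960. Profit = 1848 − 1960 = -$112.
By producing, the firm covers all variable cost plus $1280 of fixed cost; shutting down would lose the full $1392.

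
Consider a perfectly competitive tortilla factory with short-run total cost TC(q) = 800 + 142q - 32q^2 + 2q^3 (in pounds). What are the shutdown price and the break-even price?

AVC = 142 - 32q + 2q^2; minimized at q = 8, giving min AVC = £14. That is the shutdown price.
ATC = 800/q + 142 - 32q + 2q^2. Setting dATC/dq = −800/q^2 − 32 + 4q = 0 gives q = 10 (since 4·10^3 − 32·10^2 = 800).
min ATC = 800/10 + 142 − 32·10 + 2·10^2 = £102. That is the break-even price.
Between these two prices the firm operates at a loss; above £102 it earns a profit.

Shutdown price = £14; break-even price = £102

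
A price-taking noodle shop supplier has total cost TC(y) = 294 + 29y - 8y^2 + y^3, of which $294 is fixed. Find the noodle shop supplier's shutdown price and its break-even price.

Shutdown price = min AVC. AVC = 29 - 8y + y^2, with vertex at y = 4 and minimum $13.
ATC = 294/y + 29 - 8y + y^2. Setting dATC/dy = −294/y^2 − 8 + 2y = 0 gives y = 7 (since 2·7^3 − 8·7^2 = 294).
min ATC = 294/7 + 29 − 8·7 + 7^2 = $64. That is the break-even price.
For $13 ≤ P < $64 the firm produces at a loss; below $13 it shuts down.

Shutdown price = $13; break-even price = $64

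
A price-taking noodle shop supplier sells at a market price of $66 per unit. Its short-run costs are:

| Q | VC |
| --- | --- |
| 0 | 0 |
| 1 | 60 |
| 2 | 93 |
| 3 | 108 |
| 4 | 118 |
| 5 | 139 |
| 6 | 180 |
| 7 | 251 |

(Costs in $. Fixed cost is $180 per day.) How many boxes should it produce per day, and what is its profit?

Tabulate TR − TC: Q=0: -180; Q=1: -174; Q=2: -141; Q=3: -90; Q=4: -34; Q=5: 11; Q=6: 36; Q=7: 31.
Profit is maximized at Q = 6. AVC there is 180/6 = $30 ≤ P, so producing beats shutting down (which would give -$180).

Q = 6; profit = $36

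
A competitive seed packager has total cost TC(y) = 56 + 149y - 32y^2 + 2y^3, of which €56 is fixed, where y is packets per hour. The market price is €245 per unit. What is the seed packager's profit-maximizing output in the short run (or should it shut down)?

Produce at y = 12

Strip out fixed cost: VC = 149y - 32y^2 + 2y^3. Then AVC = 149 - 32y + 2y^2 and MC = 149 - 64y + 6y^2.
AVC is minimized where dAVC/dy = -32 + 4y = 0, at y = 8; min AVC = 149 - 32·8 + 2·8^2 = €21.
Because €245 ≥ €21, revenue can cover variable cost; the firm operates.
Solving P = MC: -96 - 64y + 6y^2 = 0 ⇒ y = -4/3 or 12. On the upward-sloping branch, y* = 12.
Check: AVC at y = 12 is €53 ≤ P, so revenue covers variable cost.
Profit = P·y − TC = 245·12 − 692 = €2248.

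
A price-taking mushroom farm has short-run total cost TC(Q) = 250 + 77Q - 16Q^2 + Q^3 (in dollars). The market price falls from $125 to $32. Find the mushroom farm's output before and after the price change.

Output falls from 12 to 9

AVC = 77 - 16Q + Q^2, minimized at Q = 8 where min AVC = $13. MC = 77 - 32Q + 3Q^2.
With P = $125 above the shutdown price, P = MC gives Q = 12.
At P = $32 ≥ min AVC, set P = MC: Q = 9. The firm stays open but cuts output.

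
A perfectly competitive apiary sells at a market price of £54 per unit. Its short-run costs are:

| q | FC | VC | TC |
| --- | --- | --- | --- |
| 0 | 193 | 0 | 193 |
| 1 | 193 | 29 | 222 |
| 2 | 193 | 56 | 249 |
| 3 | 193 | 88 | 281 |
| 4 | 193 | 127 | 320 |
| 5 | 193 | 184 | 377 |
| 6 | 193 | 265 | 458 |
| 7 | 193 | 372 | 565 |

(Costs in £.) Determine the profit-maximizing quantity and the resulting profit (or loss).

Profit at each row (π = 54q − TC): q=0: -193; q=1: -168; q=2: -141; q=3: -119; q=4: -104; q=5: -107; q=6: -134; q=7: -187.
Profit is maximized at q = 4. AVC there is 127/4 = £31.75 ≤ P, so producing beats shutting down (which would give -£193).

q = 4; profit = -£104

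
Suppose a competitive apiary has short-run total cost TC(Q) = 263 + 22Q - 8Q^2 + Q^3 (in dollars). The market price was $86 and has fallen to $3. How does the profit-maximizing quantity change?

MC = 22 - 16Q + 3Q^2; the shutdown threshold is min AVC = $6 (at Q = 4).
With P = $86 above the shutdown price, P = MC gives Q = 8.
At P = $3 < min AVC = $6, price no longer covers variable cost at any output, so the firm shuts down: Q = 0.

Output falls from 8 to 0 (the firm shuts down)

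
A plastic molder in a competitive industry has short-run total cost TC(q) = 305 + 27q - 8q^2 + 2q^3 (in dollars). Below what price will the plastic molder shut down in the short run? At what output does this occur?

The shutdown price is the minimum of AVC. VC = 27q - 8q^2 + 2q^3, so AVC = 27 - 8q + 2q^2.
At the minimum of AVC, MC = AVC. MC = 27 - 16q + 6q^2; setting MC = AVC gives 4q^2 - 8q = 0, so q = 2. min AVC = 19.
For P < $19 the firm produces nothing.

$19 per unit, at q = 2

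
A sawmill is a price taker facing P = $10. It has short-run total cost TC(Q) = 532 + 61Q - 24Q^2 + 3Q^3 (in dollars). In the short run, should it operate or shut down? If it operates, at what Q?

From TC, MC = TC'(Q) = 61 - 48Q + 9Q^2 and AVC = VC/Q = 61 - 24Q + 3Q^2.
AVC hits its minimum where MC = AVC, at Q = 4, giving min AVC = 61 - 24·4 + 3·4^2 = $13.
P = $10 lies below min AVC = $13; no output level covers variable cost.
Shutting down limits the loss to fixed cost, $532.

Shut down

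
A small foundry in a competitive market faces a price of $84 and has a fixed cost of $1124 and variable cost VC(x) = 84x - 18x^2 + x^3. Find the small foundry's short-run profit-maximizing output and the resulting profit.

Profit = -$260 at x = 12

AVC = 84 - 18x + x^2; min AVC = $3 at x = 9. Since P = $84 ≥ min AVC, the firm produces.
With MC = 84 - 36x + 3x^2, P = MC on the upward-sloping part at x* = 12.
TR = 84·12 = 1008. TC = 1124 + 144 = 1268. Profit = 1008 − 1268 = -$260.
Shutting down would mean losing the fixed cost of $1124, so operating at a loss of $260 is better by $864.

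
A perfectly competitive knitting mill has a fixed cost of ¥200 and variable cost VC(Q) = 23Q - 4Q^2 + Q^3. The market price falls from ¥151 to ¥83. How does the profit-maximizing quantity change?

MC = 23 - 8Q + 3Q^2; the shutdown threshold is min AVC = ¥19 (at Q = 2).
At P = ¥151 ≥ min AVC, set P = MC on the rising branch: Q = 8.
At P = ¥83 ≥ min AVC, set P = MC: Q = 6. The firm stays open but cuts output.

Output falls from 8 to 6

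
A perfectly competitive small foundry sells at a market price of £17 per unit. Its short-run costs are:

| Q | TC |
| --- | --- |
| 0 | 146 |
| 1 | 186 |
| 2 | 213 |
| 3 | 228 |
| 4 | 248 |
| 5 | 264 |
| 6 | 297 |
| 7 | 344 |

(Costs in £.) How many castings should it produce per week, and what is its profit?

Q = 0 (shut down); profit = -£146

Profit at each row (π = 17Q − TC): Q=0: -146; Q=1: -169; Q=2: -179; Q=3: -177; Q=4: -180; Q=5: -179; Q=6: -195; Q=7: -225.
Profit is highest at Q = 0. Equivalently, the lowest AVC in the table is 118/5 ≈ £23.60 at Q = 5, and P = £17 falls below it — price never covers variable cost, so the firm shuts down and loses only its fixed cost.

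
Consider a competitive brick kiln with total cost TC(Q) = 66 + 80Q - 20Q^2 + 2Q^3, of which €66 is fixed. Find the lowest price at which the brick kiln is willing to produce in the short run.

€30 per unit

The firm shuts down when price falls below the minimum of average variable cost. AVC = VC/Q = 80 - 20Q + 2Q^2.
dAVC/dQ = -20 + 4Q = 0 gives Q = 5. min AVC = 80 - 20·5 + 2·5^2 = 30.
For P < €30 the firm produces nothing.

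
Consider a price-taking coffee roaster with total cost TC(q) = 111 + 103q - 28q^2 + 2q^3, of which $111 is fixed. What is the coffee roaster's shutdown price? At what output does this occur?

The firm shuts down when price falls below the minimum of average variable cost. AVC = VC/q = 103 - 28q + 2q^2.
dAVC/dq = -28 + 4q = 0 gives q = 7. min AVC = 103 - 28·7 + 2·7^2 = 5.
The firm shuts down for any P below $5.

$5 per unit, at q = 7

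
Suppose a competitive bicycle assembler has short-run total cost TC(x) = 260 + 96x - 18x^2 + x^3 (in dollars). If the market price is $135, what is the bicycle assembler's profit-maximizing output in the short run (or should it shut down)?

Variable cost is VC = 96x - 18x^2 + x^3, so AVC = VC/x = 96 - 18x + x^2 and MC = dTC/dx = 96 - 36x + 3x^2.
AVC hits its minimum where MC = AVC, at x = 9, giving min AVC = 96 - 18·9 + 9^2 = $15.
Since P = $135 ≥ min AVC = $15, price covers variable cost and the firm should produce.
P = MC gives -39 - 36x + 3x^2 = 0, with roots -1 and 13. Take the larger (rising MC): x* = 13.
Check: AVC at x = 13 is $31 ≤ P, so revenue covers variable cost.
Profit = P·x − TC = 135·13 − 663 = $1092.

Produce at x = 13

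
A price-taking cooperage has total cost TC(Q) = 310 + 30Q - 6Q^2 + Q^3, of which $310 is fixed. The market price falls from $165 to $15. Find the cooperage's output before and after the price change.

Output falls from 9 to 0 (the firm shuts down)

AVC = 30 - 6Q + Q^2, minimized at Q = 3 where min AVC = $21. MC = 30 - 12Q + 3Q^2.
With P = $165 above the shutdown price, P = MC gives Q = 9.
At P = $15 < min AVC = $21, price no longer covers variable cost at any output, so the firm shuts down: Q = 0.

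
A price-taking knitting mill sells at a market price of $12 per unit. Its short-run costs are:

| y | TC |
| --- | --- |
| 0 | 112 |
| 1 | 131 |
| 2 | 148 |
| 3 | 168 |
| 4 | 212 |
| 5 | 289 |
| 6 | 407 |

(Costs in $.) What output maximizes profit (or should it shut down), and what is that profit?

Tabulate TR − TC: y=0: -112; y=1: -119; y=2: -124; y=3: -132; y=4: -164; y=5: -229; y=6: -335.
Profit is highest at y = 0. Equivalently, the lowest AVC in the table is 36/2 ≈ $18 at y = 2, and P = $12 falls below it — price never covers variable cost, so the firm shuts down and loses only its fixed cost.

y = 0 (shut down); profit = -$112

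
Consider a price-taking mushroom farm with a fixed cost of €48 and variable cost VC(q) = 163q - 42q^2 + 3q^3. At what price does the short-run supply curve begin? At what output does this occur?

Short-run supply begins at min AVC. From VC = 163q - 42q^2 + 3q^3, AVC = 163 - 42q + 3q^2.
dAVC/dq = -42 + 6q = 0 gives q = 7. min AVC = 163 - 42·7 + 3·7^2 = 16.
For P < €16 the firm produces nothing.

€16 per unit, at q = 7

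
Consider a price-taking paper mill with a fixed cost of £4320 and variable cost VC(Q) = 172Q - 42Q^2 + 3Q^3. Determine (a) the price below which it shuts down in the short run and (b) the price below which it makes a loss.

Shutdown price = £25; break-even price = £460

Shutdown price = min AVC. AVC = 172 - 42Q + 3Q^2, with vertex at Q = 7 and minimum £25.
ATC = 4320/Q + 172 - 42Q + 3Q^2. Setting dATC/dQ = −4320/Q^2 − 42 + 6Q = 0 gives Q = 12 (since 6·12^3 − 42·12^2 = 4320).
min ATC = 4320/12 + 172 − 42·12 + 3·12^2 = £460. That is the break-even price.
Between these two prices the firm operates at a loss; above £460 it earns a profit.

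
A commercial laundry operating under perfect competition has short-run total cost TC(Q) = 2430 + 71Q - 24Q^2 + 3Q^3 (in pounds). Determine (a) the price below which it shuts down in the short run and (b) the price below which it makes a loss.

Shutdown price = min AVC. AVC = 71 - 24Q + 3Q^2, with vertex at Q = 4 and minimum £23.
ATC = 2430/Q + 71 - 24Q + 3Q^2. Setting dATC/dQ = −2430/Q^2 − 24 + 6Q = 0 gives Q = 9 (since 6·9^3 − 24·9^2 = 2430).
min ATC = 2430/9 + 71 − 24·9 + 3·9^2 = £368. That is the break-even price.
For £23 ≤ P < £368 the firm produces at a loss; below £23 it shuts down.

Shutdown price = £23; break-even price = £368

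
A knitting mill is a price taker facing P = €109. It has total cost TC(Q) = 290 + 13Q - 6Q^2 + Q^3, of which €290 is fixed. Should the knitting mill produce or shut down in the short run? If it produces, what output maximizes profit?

Produce at Q = 8

Strip out fixed cost: VC = 13Q - 6Q^2 + Q^3. Then AVC = 13 - 6Q + Q^2 and MC = 13 - 12Q + 3Q^2.
The AVC parabola has its vertex at Q = 6/2 = 3, where AVC = 13 - 6·3 + 3^2 = €4.
Because €109 ≥ €4, revenue can cover variable cost; the firm operates.
Solving P = MC: -96 - 12Q + 3Q^2 = 0 ⇒ Q = -4 or 8. On the upward-sloping branch, Q* = 8.
Check: AVC at Q = 8 is €29 ≤ P, so revenue covers variable cost.
Profit = P·Q − TC = 109·8 − 522 = €350.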